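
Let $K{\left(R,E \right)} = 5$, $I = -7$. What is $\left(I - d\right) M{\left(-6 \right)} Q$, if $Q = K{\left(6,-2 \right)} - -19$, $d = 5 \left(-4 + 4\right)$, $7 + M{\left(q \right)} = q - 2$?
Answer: $2520$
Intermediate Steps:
$M{\left(q \right)} = -9 + q$ ($M{\left(q \right)} = -7 + \left(q - 2\right) = -7 + \left(-2 + q\right) = -9 + q$)
$d = 0$ ($d = 5 \cdot 0 = 0$)
$Q = 24$ ($Q = 5 - -19 = 5 + 19 = 24$)
$\left(I - d\right) M{\left(-6 \right)} Q = \left(-7 - 0\right) \left(-9 - 6\right) 24 = \left(-7 + 0\right) \left(-15\right) 24 = \left(-7\right) \left(-15\right) 24 = 105 \cdot 24 = 2520$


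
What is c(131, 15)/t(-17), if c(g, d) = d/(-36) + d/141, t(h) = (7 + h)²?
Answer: -7/2256 ≈ -0.0031028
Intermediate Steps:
c(g, d) = -35*d/1692 (c(g, d) = d*(-1/36) + d*(1/141) = -d/36 + d/141 = -35*d/1692)
c(131, 15)/t(-17) = (-35/1692*15)/((7 - 17)²) = -175/(564*((-10)²)) = -175/564/100 = -175/564*1/100 = -7/2256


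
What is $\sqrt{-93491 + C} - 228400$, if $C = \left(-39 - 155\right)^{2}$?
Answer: $-228400 + i \sqrt{55855} \approx -2.284 \cdot 10^{5} + 236.34 i$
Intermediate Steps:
$C = 37636$ ($C = \left(-194\right)^{2} = 37636$)
$\sqrt{-93491 + C} - 228400 = \sqrt{-93491 + 37636} - 228400 = \sqrt{-55855} - 228400 = i \sqrt{55855} - 228400 = -228400 + i \sqrt{55855}$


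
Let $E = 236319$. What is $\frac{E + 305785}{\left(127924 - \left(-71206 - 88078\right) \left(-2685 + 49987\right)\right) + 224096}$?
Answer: $\frac{135526}{1883700947} \approx 7.1947 \cdot 10^{-5}$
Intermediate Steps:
$\frac{E + 305785}{\left(127924 - \left(-71206 - 88078\right) \left(-2685 + 49987\right)\right) + 224096} = \frac{236319 + 305785}{\left(127924 - \left(-71206 - 88078\right) \left(-2685 + 49987\right)\right) + 224096} = \frac{542104}{\left(127924 - \left(-159284\right) 47302\right) + 224096} = \frac{542104}{\left(127924 - -7534451768\right) + 224096} = \frac{542104}{\left(127924 + 7534451768\right) + 224096} = \frac{542104}{7534579692 + 224096} = \frac{542104}{7534803788} = 542104 \cdot \frac{1}{7534803788} = \frac{135526}{1883700947}$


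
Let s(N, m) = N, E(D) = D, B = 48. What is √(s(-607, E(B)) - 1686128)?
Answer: 3*I*√187415 ≈ 1298.7*I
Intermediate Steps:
√(s(-607, E(B)) - 1686128) = √(-607 - 1686128) = √(-1686735) = 3*I*√187415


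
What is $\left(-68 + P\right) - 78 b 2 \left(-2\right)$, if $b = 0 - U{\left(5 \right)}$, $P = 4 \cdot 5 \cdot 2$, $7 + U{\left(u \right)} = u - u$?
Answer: $2156$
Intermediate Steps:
$U{\left(u \right)} = -7$ ($U{\left(u \right)} = -7 + \left(u - u\right) = -7 + 0 = -7$)
$P = 40$ ($P = 20 \cdot 2 = 40$)
$b = 7$ ($b = 0 - -7 = 0 + 7 = 7$)
$\left(-68 + P\right) - 78 b 2 \left(-2\right) = \left(-68 + 40\right) - 78 \cdot 7 \cdot 2 \left(-2\right) = -28 - 78 \cdot 14 \left(-2\right) = -28 - -2184 = -28 + 2184 = 2156$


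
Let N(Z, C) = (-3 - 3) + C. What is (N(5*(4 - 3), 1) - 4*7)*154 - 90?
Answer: -5172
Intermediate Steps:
N(Z, C) = -6 + C
(N(5*(4 - 3), 1) - 4*7)*154 - 90 = ((-6 + 1) - 4*7)*154 - 90 = (-5 - 28)*154 - 90 = -33*154 - 90 = -5082 - 90 = -5172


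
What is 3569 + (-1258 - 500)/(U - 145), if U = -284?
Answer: 510953/143 ≈ 3573.1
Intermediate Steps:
3569 + (-1258 - 500)/(U - 145) = 3569 + (-1258 - 500)/(-284 - 145) = 3569 - 1758/(-429) = 3569 - 1758*(-1/429) = 3569 + 586/143 = 510953/143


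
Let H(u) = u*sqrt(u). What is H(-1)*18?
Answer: -18*I ≈ -18.0*I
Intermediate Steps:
H(u) = u**(3/2)
H(-1)*18 = (-1)**(3/2)*18 = -I*18 = -18*I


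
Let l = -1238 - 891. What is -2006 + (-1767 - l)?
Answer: -1644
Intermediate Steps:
l = -2129
-2006 + (-1767 - l) = -2006 + (-1767 - 1*(-2129)) = -2006 + (-1767 + 2129) = -2006 + 362 = -1644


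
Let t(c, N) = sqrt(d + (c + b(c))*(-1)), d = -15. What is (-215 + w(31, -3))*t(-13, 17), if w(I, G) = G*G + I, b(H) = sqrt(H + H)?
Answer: -175*sqrt(-2 - I*sqrt(26)) ≈ -230.75 + 338.37*I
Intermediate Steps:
b(H) = sqrt(2)*sqrt(H) (b(H) = sqrt(2*H) = sqrt(2)*sqrt(H))
w(I, G) = I + G**2 (w(I, G) = G**2 + I = I + G**2)
t(c, N) = sqrt(-15 - c - sqrt(2)*sqrt(c)) (t(c, N) = sqrt(-15 + (c + sqrt(2)*sqrt(c))*(-1)) = sqrt(-15 + (-c - sqrt(2)*sqrt(c))) = sqrt(-15 - c - sqrt(2)*sqrt(c)))
(-215 + w(31, -3))*t(-13, 17) = (-215 + (31 + (-3)**2))*sqrt(-15 - 1*(-13) - sqrt(2)*sqrt(-13)) = (-215 + (31 + 9))*sqrt(-15 + 13 - sqrt(2)*I*sqrt(13)) = (-215 + 40)*sqrt(-15 + 13 - I*sqrt(26)) = -175*sqrt(-2 - I*sqrt(26))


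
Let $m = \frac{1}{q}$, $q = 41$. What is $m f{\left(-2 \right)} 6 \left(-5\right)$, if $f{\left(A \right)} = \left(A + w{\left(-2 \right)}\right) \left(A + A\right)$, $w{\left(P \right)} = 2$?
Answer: $0$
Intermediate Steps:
$m = \frac{1}{41} \approx 0.02439$
$f{\left(A \right)} = 2 A \left(2 + A\right)$ ($f{\left(A \right)} = \left(A + 2\right) \left(A + A\right) = \left(2 + A\right) 2 A = 2 A \left(2 + A\right)$)
$m f{\left(-2 \right)} 6 \left(-5\right) = \frac{2 \left(-2\right) \left(2 - 2\right)}{41} \cdot 6 \left(-5\right) = \frac{2 \left(-2\right) 0}{41} \left(-30\right) = \frac{1}{41} \cdot 0 \left(-30\right) = 0 \left(-30\right) = 0$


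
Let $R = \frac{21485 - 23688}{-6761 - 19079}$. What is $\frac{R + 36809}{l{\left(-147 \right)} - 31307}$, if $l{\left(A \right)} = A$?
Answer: $- \frac{951146763}{812771360} \approx -1.1703$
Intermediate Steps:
$R = \frac{2203}{25840}$ ($R = - \frac{2203}{-25840} = \left(-2203\right) \left(- \frac{1}{25840}\right) = \frac{2203}{25840} \approx 0.085255$)
$\frac{R + 36809}{l{\left(-147 \right)} - 31307} = \frac{\frac{2203}{25840} + 36809}{-147 - 31307} = \frac{951146763}{25840 \left(-31454\right)} = \frac{951146763}{25840} \left(- \frac{1}{31454}\right) = - \frac{951146763}{812771360}$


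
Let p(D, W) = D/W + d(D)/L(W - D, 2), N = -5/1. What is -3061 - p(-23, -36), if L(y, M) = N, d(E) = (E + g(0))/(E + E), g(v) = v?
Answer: -551077/180 ≈ -3061.5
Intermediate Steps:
N = -5 (N = -5*1 = -5)
d(E) = 1/2 (d(E) = (E + 0)/(E + E) = E/((2*E)) = E*(1/(2*E)) = 1/2)
L(y, M) = -5
p(D, W) = -1/10 + D/W (p(D, W) = D/W + (1/2)/(-5) = D/W + (1/2)*(-1/5) = D/W - 1/10 = -1/10 + D/W)
-3061 - p(-23, -36) = -3061 - (-23 - 1/10*(-36))/(-36) = -3061 - (-1)*(-23 + 18/5)/36 = -3061 - (-1)*(-97)/(36*5) = -3061 - 1*97/180 = -3061 - 97/180 = -551077/180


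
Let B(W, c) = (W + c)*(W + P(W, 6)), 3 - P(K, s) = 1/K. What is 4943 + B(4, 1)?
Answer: 19907/4 ≈ 4976.8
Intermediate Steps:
P(K, s) = 3 - 1/K
B(W, c) = (W + c)*(3 + W - 1/W) (B(W, c) = (W + c)*(W + (3 - 1/W)) = (W + c)*(3 + W - 1/W))
4943 + B(4, 1) = 4943 + (-1 + 4² + 3*4 + 3*1 + 4*1 - 1*1/4) = 4943 + (-1 + 16 + 12 + 3 + 4 - 1*1*¼) = 4943 + (-1 + 16 + 12 + 3 + 4 - ¼) = 4943 + 135/4 = 19907/4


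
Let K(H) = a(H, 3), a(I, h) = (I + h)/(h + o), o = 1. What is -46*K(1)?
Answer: -46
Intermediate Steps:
a(I, h) = (I + h)/(1 + h) (a(I, h) = (I + h)/(h + 1) = (I + h)/(1 + h))
K(H) = 3/4 + H/4 (K(H) = (H + 3)/(1 + 3) = (3 + H)/4 = 3/4 + H/4)
-46*K(1) = -46*(3/4 + (1/4)*1) = -46*(3/4 + 1/4) = -46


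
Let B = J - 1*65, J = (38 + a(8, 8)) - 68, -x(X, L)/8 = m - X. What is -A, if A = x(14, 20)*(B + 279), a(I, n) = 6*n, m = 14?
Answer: 0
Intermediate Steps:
x(X, L) = -112 + 8*X (x(X, L) = -8*(14 - X) = -112 + 8*X)
J = 18 (J = (38 + 6*8) - 68 = (38 + 48) - 68 = 86 - 68 = 18)
B = -47 (B = 18 - 1*65 = 18 - 65 = -47)
A = 0 (A = (-112 + 8*14)*(-47 + 279) = (-112 + 112)*232 = 0*232 = 0)
-A = -1*0 = 0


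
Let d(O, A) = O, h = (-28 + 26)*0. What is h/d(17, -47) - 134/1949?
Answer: -134/1949 ≈ -0.068753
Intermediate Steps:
h = 0 (h = -2*0 = 0)
h/d(17, -47) - 134/1949 = 0/17 - 134/1949 = 0*(1/17) - 134*1/1949 = 0 - 134/1949 = -134/1949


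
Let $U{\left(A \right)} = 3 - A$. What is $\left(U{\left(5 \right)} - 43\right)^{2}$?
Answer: $2025$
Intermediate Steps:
$\left(U{\left(5 \right)} - 43\right)^{2} = \left(\left(3 - 5\right) - 43\right)^{2} = \left(-2 - 43\right)^{2} = \left(-45\right)^{2} = 2025$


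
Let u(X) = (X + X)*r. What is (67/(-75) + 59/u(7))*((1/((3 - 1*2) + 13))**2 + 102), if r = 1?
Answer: 69715591/205800 ≈ 338.75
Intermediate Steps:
u(X) = 2*X (u(X) = (X + X)*1 = (2*X)*1 = 2*X)
(67/(-75) + 59/u(7))*((1/((3 - 1*2) + 13))**2 + 102) = (67/(-75) + 59/((2*7)))*((1/((3 - 1*2) + 13))**2 + 102) = (67*(-1/75) + 59/14)*((1/((3 - 2) + 13))**2 + 102) = (-67/75 + 59*(1/14))*((1/(1 + 13))**2 + 102) = (-67/75 + 59/14)*((1/14)**2 + 102) = 3487*((1/14)**2 + 102)/1050 = 3487*(1/196 + 102)/1050 = (3487/1050)*(19993/196) = 69715591/205800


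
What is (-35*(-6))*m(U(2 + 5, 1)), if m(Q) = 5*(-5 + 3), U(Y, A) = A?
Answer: -2100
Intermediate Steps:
m(Q) = -10 (m(Q) = 5*(-2) = -10)
(-35*(-6))*m(U(2 + 5, 1)) = -35*(-6)*(-10) = 210*(-10) = -2100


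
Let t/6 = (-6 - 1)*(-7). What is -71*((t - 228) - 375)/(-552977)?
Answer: -21939/552977 ≈ -0.039674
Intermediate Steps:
t = 294 (t = 6*((-6 - 1)*(-7)) = 6*(-7*(-7)) = 6*49 = 294)
-71*((t - 228) - 375)/(-552977) = -71*((294 - 228) - 375)/(-552977) = -71*(66 - 375)*(-1/552977) = -71*(-309)*(-1/552977) = 21939*(-1/552977) = -21939/552977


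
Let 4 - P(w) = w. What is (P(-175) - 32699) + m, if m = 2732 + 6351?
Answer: -23437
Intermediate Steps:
P(w) = 4 - w
m = 9083
(P(-175) - 32699) + m = ((4 - 1*(-175)) - 32699) + 9083 = ((4 + 175) - 32699) + 9083 = (179 - 32699) + 9083 = -32520 + 9083 = -23437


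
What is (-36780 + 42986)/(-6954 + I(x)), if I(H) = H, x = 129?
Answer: -6206/6825 ≈ -0.90930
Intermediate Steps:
(-36780 + 42986)/(-6954 + I(x)) = (-36780 + 42986)/(-6954 + 129) = 6206/(-6825) = 6206*(-1/6825) = -6206/6825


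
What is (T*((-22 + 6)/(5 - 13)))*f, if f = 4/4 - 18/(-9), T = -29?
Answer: -174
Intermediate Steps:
f = 3 (f = 4*(¼) - 18*(-⅑) = 1 + 2 = 3)
(T*((-22 + 6)/(5 - 13)))*f = -29*(-22 + 6)/(5 - 13)*3 = -(-464)/(-8)*3 = -(-464)*(-1)/8*3 = -29*2*3 = -58*3 = -174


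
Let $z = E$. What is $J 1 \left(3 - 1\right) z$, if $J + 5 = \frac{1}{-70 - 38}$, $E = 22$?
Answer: $- \frac{5951}{27} \approx -220.41$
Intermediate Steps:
$J = - \frac{541}{108}$ ($J = -5 + \frac{1}{-70 - 38} = -5 + \frac{1}{-108} = -5 - \frac{1}{108} = - \frac{541}{108} \approx -5.0093$)
$z = 22$
$J 1 \left(3 - 1\right) z = - \frac{541 \cdot 1 \left(3 - 1\right)}{108} \cdot 22 = - \frac{541 \cdot 1 \cdot 2}{108} \cdot 22 = \left(- \frac{541}{108}\right) 2 \cdot 22 = \left(- \frac{541}{54}\right) 22 = - \frac{5951}{27}$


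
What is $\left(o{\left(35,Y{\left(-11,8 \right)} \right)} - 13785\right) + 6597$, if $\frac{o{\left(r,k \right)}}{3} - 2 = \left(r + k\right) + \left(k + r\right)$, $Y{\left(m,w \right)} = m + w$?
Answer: $-6990$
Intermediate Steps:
$o{\left(r,k \right)} = 6 + 6 k + 6 r$ ($o{\left(r,k \right)} = 6 + 3 \left(\left(r + k\right) + \left(k + r\right)\right) = 6 + 3 \left(\left(k + r\right) + \left(k + r\right)\right) = 6 + 3 \left(2 k + 2 r\right) = 6 + \left(6 k + 6 r\right) = 6 + 6 k + 6 r$)
$\left(o{\left(35,Y{\left(-11,8 \right)} \right)} - 13785\right) + 6597 = \left(\left(6 + 6 \left(-11 + 8\right) + 6 \cdot 35\right) - 13785\right) + 6597 = \left(\left(6 + 6 \left(-3\right) + 210\right) - 13785\right) + 6597 = \left(\left(6 - 18 + 210\right) - 13785\right) + 6597 = \left(198 - 13785\right) + 6597 = -13587 + 6597 = -6990$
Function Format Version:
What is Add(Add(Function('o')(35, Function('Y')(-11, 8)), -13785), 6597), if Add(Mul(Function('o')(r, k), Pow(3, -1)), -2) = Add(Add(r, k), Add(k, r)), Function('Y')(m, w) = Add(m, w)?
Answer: -6990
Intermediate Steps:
Function('o')(r, k) = Add(6, Mul(6, k), Mul(6, r)) (Function('o')(r, k) = Add(6, Mul(3, Add(Add(r, k), Add(k, r)))) = Add(6, Mul(3, Add(Add(k, r), Add(k, r)))) = Add(6, Mul(3, Add(Mul(2, k), Mul(2, r)))) = Add(6, Add(Mul(6, k), Mul(6, r))) = Add(6, Mul(6, k), Mul(6, r)))
Add(Add(Function('o')(35, Function('Y')(-11, 8)), -13785), 6597) = Add(Add(Add(6, Mul(6, Add(-11, 8)), Mul(6, 35)), -13785), 6597) = Add(Add(Add(6, Mul(6, -3), 210), -13785), 6597) = Add(Add(Add(6, -18, 210), -13785), 6597) = Add(Add(198, -13785), 6597) = Add(-13587, 6597) = -6990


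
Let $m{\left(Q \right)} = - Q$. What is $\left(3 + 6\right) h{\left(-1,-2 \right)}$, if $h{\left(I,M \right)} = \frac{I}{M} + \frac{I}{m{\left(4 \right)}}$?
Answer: $\frac{27}{4} \approx 6.75$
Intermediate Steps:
$h{\left(I,M \right)} = - \frac{I}{4} + \frac{I}{M}$ ($h{\left(I,M \right)} = \frac{I}{M} + \frac{I}{\left(-1\right) 4} = \frac{I}{M} + \frac{I}{-4} = \frac{I}{M} + I \left(- \frac{1}{4}\right) = \frac{I}{M} - \frac{I}{4} = - \frac{I}{4} + \frac{I}{M}$)
$\left(3 + 6\right) h{\left(-1,-2 \right)} = \left(3 + 6\right) \left(\left(- \frac{1}{4}\right) \left(-1\right) - \frac{1}{-2}\right) = 9 \left(\frac{1}{4} - - \frac{1}{2}\right) = 9 \left(\frac{1}{4} + \frac{1}{2}\right) = 9 \cdot \frac{3}{4} = \frac{27}{4}$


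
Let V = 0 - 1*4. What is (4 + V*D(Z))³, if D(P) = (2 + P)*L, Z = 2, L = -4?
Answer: 314432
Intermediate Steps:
V = -4 (V = 0 - 4 = -4)
D(P) = -8 - 4*P (D(P) = (2 + P)*(-4) = -8 - 4*P)
(4 + V*D(Z))³ = (4 - 4*(-8 - 4*2))³ = (4 - 4*(-8 - 8))³ = (4 - 4*(-16))³ = (4 + 64)³ = 68³ = 314432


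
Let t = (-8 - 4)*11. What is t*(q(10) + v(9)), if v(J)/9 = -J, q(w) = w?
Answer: 9372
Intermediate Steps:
v(J) = -9*J (v(J) = 9*(-J) = -9*J)
t = -132 (t = -12*11 = -132)
t*(q(10) + v(9)) = -132*(10 - 9*9) = -132*(10 - 81) = -132*(-71) = 9372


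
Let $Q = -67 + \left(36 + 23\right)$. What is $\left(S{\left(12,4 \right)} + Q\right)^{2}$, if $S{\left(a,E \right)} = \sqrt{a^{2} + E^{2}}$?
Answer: $224 - 64 \sqrt{10} \approx 21.614$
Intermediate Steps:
$S{\left(a,E \right)} = \sqrt{E^{2} + a^{2}}$
$Q = -8$ ($Q = -67 + 59 = -8$)
$\left(S{\left(12,4 \right)} + Q\right)^{2} = \left(\sqrt{4^{2} + 12^{2}} - 8\right)^{2} = \left(\sqrt{16 + 144} - 8\right)^{2} = \left(\sqrt{160} - 8\right)^{2} = \left(4 \sqrt{10} - 8\right)^{2} = \left(-8 + 4 \sqrt{10}\right)^{2}$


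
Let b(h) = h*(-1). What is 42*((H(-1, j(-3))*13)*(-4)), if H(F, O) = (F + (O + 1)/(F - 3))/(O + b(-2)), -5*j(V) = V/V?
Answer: 1456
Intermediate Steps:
b(h) = -h
j(V) = -⅕ (j(V) = -V/(5*V) = -⅕*1 = -⅕)
H(F, O) = (F + (1 + O)/(-3 + F))/(2 + O) (H(F, O) = (F + (O + 1)/(F - 3))/(O - 1*(-2)) = (F + (1 + O)/(-3 + F))/(O + 2) = (F + (1 + O)/(-3 + F))/(2 + O))
42*((H(-1, j(-3))*13)*(-4)) = 42*((((1 - ⅕ + (-1)² - 3*(-1))/(-6 - 3*(-⅕) + 2*(-1) - 1*(-⅕)))*13)*(-4)) = 42*((((1 - ⅕ + 1 + 3)/(-6 + ⅗ - 2 + ⅕))*13)*(-4)) = 42*((((24/5)/(-36/5))*13)*(-4)) = 42*((-5/36*24/5*13)*(-4)) = 42*(-⅔*13*(-4)) = 42*(-26/3*(-4)) = 42*(104/3) = 1456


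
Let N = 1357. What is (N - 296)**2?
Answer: 1125721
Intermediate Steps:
(N - 296)**2 = (1357 - 296)**2 = 1061**2 = 1125721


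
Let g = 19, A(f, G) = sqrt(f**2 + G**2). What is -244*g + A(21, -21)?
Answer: -4636 + 21*sqrt(2) ≈ -4606.3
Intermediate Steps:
A(f, G) = sqrt(G**2 + f**2)
-244*g + A(21, -21) = -244*19 + sqrt((-21)**2 + 21**2) = -4636 + sqrt(441 + 441) = -4636 + sqrt(882) = -4636 + 21*sqrt(2)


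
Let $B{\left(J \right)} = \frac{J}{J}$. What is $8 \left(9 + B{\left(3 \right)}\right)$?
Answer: $80$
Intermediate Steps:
$B{\left(J \right)} = 1$
$8 \left(9 + B{\left(3 \right)}\right) = 8 \left(9 + 1\right) = 8 \cdot 10 = 80$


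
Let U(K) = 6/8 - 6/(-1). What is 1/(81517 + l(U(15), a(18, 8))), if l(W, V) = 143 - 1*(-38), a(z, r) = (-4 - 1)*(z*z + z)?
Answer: 1/81698 ≈ 1.2240e-5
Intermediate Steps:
U(K) = 27/4 (U(K) = 6*(1/8) - 6*(-1) = 3/4 + 6 = 27/4)
a(z, r) = -5*z - 5*z**2 (a(z, r) = -5*(z**2 + z) = -5*(z + z**2) = -5*z - 5*z**2)
l(W, V) = 181 (l(W, V) = 143 + 38 = 181)
1/(81517 + l(U(15), a(18, 8))) = 1/(81517 + 181) = 1/81698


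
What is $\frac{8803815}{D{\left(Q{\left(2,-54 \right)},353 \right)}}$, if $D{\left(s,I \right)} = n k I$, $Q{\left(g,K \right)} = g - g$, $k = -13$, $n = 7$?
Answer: $- \frac{8803815}{32123} \approx -274.07$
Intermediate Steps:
$Q{\left(g,K \right)} = 0$
$D{\left(s,I \right)} = - 91 I$ ($D{\left(s,I \right)} = 7 \left(-13\right) I = - 91 I$)
$\frac{8803815}{D{\left(Q{\left(2,-54 \right)},353 \right)}} = \frac{8803815}{\left(-91\right) 353} = \frac{8803815}{-32123} = 8803815 \left(- \frac{1}{32123}\right) = - \frac{8803815}{32123}$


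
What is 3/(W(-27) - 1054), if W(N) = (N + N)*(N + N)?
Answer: 3/1862 ≈ 0.0016112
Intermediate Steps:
W(N) = 4*N² (W(N) = (2*N)*(2*N) = 4*N²)
3/(W(-27) - 1054) = 3/(4*(-27)² - 1054) = 3/(4*729 - 1054) = 3/(2916 - 1054) = 3/1862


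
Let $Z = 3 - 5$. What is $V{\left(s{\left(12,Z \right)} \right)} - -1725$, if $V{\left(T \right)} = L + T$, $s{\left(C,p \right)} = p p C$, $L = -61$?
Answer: $1712$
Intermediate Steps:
$Z = -2$ ($Z = 3 - 5 = -2$)
$s{\left(C,p \right)} = C p^{2}$ ($s{\left(C,p \right)} = p^{2} C = C p^{2}$)
$V{\left(T \right)} = -61 + T$
$V{\left(s{\left(12,Z \right)} \right)} - -1725 = \left(-61 + 12 \left(-2\right)^{2}\right) - -1725 = \left(-61 + 12 \cdot 4\right) + 1725 = \left(-61 + 48\right) + 1725 = -13 + 1725 = 1712$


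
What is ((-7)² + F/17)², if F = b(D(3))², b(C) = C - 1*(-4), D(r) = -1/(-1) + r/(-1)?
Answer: 700569/289 ≈ 2424.1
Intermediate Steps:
D(r) = 1 - r (D(r) = -1*(-1) + r*(-1) = 1 - r)
b(C) = 4 + C (b(C) = C + 4 = 4 + C)
F = 4 (F = (4 + (1 - 1*3))² = (4 + (1 - 3))² = (4 - 2)² = 2² = 4)
((-7)² + F/17)² = ((-7)² + 4/17)² = (49 + 4*(1/17))² = (49 + 4/17)² = (837/17)² = 700569/289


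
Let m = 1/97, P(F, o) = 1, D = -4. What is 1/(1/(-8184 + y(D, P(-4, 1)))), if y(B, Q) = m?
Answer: -793847/97 ≈ -8184.0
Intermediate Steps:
m = 1/97 ≈ 0.010309
y(B, Q) = 1/97
1/(1/(-8184 + y(D, P(-4, 1)))) = 1/(1/(-8184 + 1/97)) = 1/(1/(-793847/97)) = 1/(-97/793847) = -793847/97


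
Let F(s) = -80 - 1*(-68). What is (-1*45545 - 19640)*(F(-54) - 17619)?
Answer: 1149276735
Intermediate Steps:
F(s) = -12 (F(s) = -80 + 68 = -12)
(-1*45545 - 19640)*(F(-54) - 17619) = (-1*45545 - 19640)*(-12 - 17619) = (-45545 - 19640)*(-17631) = -65185*(-17631) = 1149276735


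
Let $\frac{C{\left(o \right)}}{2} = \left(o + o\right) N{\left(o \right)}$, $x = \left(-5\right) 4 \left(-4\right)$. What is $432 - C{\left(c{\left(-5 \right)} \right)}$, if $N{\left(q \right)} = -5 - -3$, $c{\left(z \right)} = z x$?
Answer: $-2768$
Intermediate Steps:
$x = 80$ ($x = \left(-20\right) \left(-4\right) = 80$)
$c{\left(z \right)} = 80 z$ ($c{\left(z \right)} = z 80 = 80 z$)
$N{\left(q \right)} = -2$ ($N{\left(q \right)} = -5 + 3 = -2$)
$C{\left(o \right)} = - 8 o$ ($C{\left(o \right)} = 2 \left(o + o\right) \left(-2\right) = 2 \cdot 2 o \left(-2\right) = 2 \left(- 4 o\right) = - 8 o$)
$432 - C{\left(c{\left(-5 \right)} \right)} = 432 - - 8 \cdot 80 \left(-5\right) = 432 - \left(-8\right) \left(-400\right) = 432 - 3200 = -2768$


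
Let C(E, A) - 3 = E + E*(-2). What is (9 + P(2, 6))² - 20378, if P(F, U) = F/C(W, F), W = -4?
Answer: -994297/49 ≈ -20292.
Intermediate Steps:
C(E, A) = 3 - E (C(E, A) = 3 + (E + E*(-2)) = 3 + (E - 2*E) = 3 - E)
P(F, U) = F/7 (P(F, U) = F/(3 - 1*(-4)) = F/(3 + 4) = F/7)
(9 + P(2, 6))² - 20378 = (9 + (⅐)*2)² - 20378 = (9 + 2/7)² - 20378 = (65/7)² - 20378 = 4225/49 - 20378 = -994297/49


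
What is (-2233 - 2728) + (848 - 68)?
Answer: -4181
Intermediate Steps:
(-2233 - 2728) + (848 - 68) = -4961 + 780 = -4181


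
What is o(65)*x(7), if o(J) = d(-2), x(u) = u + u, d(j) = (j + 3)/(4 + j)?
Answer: 7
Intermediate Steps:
d(j) = (3 + j)/(4 + j)
x(u) = 2*u
o(J) = 1/2 (o(J) = (3 - 2)/(4 - 2) = 1/2)
o(65)*x(7) = (2*7)/2 = (1/2)*14 = 7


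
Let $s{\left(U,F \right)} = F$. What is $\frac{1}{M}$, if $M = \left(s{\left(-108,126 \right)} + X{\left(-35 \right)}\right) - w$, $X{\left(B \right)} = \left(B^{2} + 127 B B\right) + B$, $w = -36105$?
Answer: $\frac{1}{192996} \approx 5.1815 \cdot 10^{-6}$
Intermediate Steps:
$X{\left(B \right)} = B + 128 B^{2}$ ($X{\left(B \right)} = \left(B^{2} + 127 B^{2}\right) + B = 128 B^{2} + B = B + 128 B^{2}$)
$M = 192996$ ($M = \left(126 - 35 \left(1 + 128 \left(-35\right)\right)\right) - -36105 = \left(126 - 35 \left(1 - 4480\right)\right) + 36105 = \left(126 - -156765\right) + 36105 = \left(126 + 156765\right) + 36105 = 156891 + 36105 = 192996$)
$\frac{1}{M} = \frac{1}{192996}$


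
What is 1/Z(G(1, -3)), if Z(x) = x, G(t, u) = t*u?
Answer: -⅓ ≈ -0.33333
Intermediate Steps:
1/Z(G(1, -3)) = 1/(1*(-3)) = 1/(-3) = -⅓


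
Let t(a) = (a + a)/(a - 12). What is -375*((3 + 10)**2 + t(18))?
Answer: -65625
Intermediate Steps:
t(a) = 2*a/(-12 + a) (t(a) = (2*a)/(-12 + a) = 2*a/(-12 + a))
-375*((3 + 10)**2 + t(18)) = -375*((3 + 10)**2 + 2*18/(-12 + 18)) = -375*(13**2 + 2*18/6) = -375*(169 + 2*18*(1/6)) = -375*(169 + 6) = -375*175 = -65625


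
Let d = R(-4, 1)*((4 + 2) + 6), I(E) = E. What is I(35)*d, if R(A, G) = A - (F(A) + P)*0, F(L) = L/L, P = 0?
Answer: -1680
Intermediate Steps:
F(L) = 1
R(A, G) = A (R(A, G) = A - (1 + 0)*0 = A - 0 = A - 1*0 = A + 0 = A)
d = -48 (d = -4*((4 + 2) + 6) = -4*(6 + 6) = -4*12 = -48)
I(35)*d = 35*(-48) = -1680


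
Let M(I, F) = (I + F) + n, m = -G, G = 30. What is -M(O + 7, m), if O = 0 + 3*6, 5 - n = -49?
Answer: -49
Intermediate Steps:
n = 54 (n = 5 - 1*(-49) = 5 + 49 = 54)
O = 18 (O = 0 + 18 = 18)
m = -30 (m = -1*30 = -30)
M(I, F) = 54 + F + I (M(I, F) = (I + F) + 54 = (F + I) + 54 = 54 + F + I)
-M(O + 7, m) = -(54 - 30 + (18 + 7)) = -(54 - 30 + 25) = -1*49 = -49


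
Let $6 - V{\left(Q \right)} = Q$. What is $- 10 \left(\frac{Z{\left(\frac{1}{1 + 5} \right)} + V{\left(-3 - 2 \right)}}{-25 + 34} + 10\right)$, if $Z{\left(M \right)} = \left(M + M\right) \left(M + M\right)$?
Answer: $- \frac{9100}{81} \approx -112.35$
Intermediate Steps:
$V{\left(Q \right)} = 6 - Q$
$Z{\left(M \right)} = 4 M^{2}$ ($Z{\left(M \right)} = 2 M 2 M = 4 M^{2}$)
$- 10 \left(\frac{Z{\left(\frac{1}{1 + 5} \right)} + V{\left(-3 - 2 \right)}}{-25 + 34} + 10\right) = - 10 \left(\frac{4 \left(\frac{1}{1 + 5}\right)^{2} + \left(6 - \left(-3 - 2\right)\right)}{-25 + 34} + 10\right) = - 10 \left(\frac{4 \left(\frac{1}{6}\right)^{2} + \left(6 - \left(-3 - 2\right)\right)}{9} + 10\right) = - 10 \left(\left(\frac{4}{36} + \left(6 - -5\right)\right) \frac{1}{9} + 10\right) = - 10 \left(\left(4 \cdot \frac{1}{36} + \left(6 + 5\right)\right) \frac{1}{9} + 10\right) = - 10 \left(\left(\frac{1}{9} + 11\right) \frac{1}{9} + 10\right) = - 10 \left(\frac{100}{9} \cdot \frac{1}{9} + 10\right) = - 10 \left(\frac{100}{81} + 10\right) = \left(-10\right) \frac{910}{81} = - \frac{9100}{81}$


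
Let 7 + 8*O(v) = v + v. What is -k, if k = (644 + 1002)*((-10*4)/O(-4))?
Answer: -105344/3 ≈ -35115.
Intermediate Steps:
O(v) = -7/8 + v/4 (O(v) = -7/8 + (v + v)/8 = -7/8 + (2*v)/8 = -7/8 + v/4)
k = 105344/3 (k = (644 + 1002)*((-10*4)/(-7/8 + (¼)*(-4))) = 1646*(-40/(-7/8 - 1)) = 1646*(-40/(-15/8)) = 1646*(-40*(-8/15)) = 1646*(64/3) = 105344/3 ≈ 35115.)
-k = -1*105344/3 = -105344/3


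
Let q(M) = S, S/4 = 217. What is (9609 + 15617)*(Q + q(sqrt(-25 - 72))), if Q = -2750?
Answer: -47475332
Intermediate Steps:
S = 868 (S = 4*217 = 868)
q(M) = 868
(9609 + 15617)*(Q + q(sqrt(-25 - 72))) = (9609 + 15617)*(-2750 + 868) = 25226*(-1882) = -47475332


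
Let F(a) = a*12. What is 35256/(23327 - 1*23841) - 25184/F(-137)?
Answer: -5627036/105627 ≈ -53.273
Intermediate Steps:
F(a) = 12*a
35256/(23327 - 1*23841) - 25184/F(-137) = 35256/(23327 - 1*23841) - 25184/(12*(-137)) = 35256/(23327 - 23841) - 25184/(-1644) = 35256/(-514) - 25184*(-1/1644) = 35256*(-1/514) + 6296/411 = -17628/257 + 6296/411 = -5627036/105627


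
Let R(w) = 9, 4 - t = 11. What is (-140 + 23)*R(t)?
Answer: -1053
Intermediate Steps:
t = -7 (t = 4 - 1*11 = 4 - 11 = -7)
(-140 + 23)*R(t) = (-140 + 23)*9 = -117*9 = -1053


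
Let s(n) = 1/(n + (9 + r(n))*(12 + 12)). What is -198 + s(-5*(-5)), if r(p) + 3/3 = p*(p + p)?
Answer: -5982965/30217 ≈ -198.00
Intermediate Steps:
r(p) = -1 + 2*p² (r(p) = -1 + p*(p + p) = -1 + p*(2*p) = -1 + 2*p²)
s(n) = 1/(192 + n + 48*n²) (s(n) = 1/(n + (9 + (-1 + 2*n²))*(12 + 12)) = 1/(n + (8 + 2*n²)*24) = 1/(n + (192 + 48*n²)) = 1/(192 + n + 48*n²))
-198 + s(-5*(-5)) = -198 + 1/(192 - 5*(-5) + 48*(-5*(-5))²) = -198 + 1/(192 + 25 + 48*25²) = -198 + 1/(192 + 25 + 48*625) = -198 + 1/(192 + 25 + 30000) = -198 + 1/30217 = -5982965/30217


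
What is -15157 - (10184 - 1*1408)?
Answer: -23933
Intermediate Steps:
-15157 - (10184 - 1*1408) = -15157 - (10184 - 1408) = -15157 - 1*8776 = -15157 - 8776 = -23933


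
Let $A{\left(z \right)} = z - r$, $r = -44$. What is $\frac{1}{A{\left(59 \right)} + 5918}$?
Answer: $\frac{1}{6021} \approx 0.00016609$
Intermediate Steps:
$A{\left(z \right)} = 44 + z$ ($A{\left(z \right)} = z - -44 = z + 44 = 44 + z$)
$\frac{1}{A{\left(59 \right)} + 5918} = \frac{1}{\left(44 + 59\right) + 5918} = \frac{1}{103 + 5918} = \frac{1}{6021}$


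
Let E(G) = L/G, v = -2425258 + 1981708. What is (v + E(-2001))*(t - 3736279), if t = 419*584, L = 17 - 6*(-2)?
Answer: 35619908875811/23 ≈ 1.5487e+12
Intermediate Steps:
v = -443550
L = 29 (L = 17 + 12 = 29)
t = 244696
E(G) = 29/G
(v + E(-2001))*(t - 3736279) = (-443550 + 29/(-2001))*(244696 - 3736279) = (-443550 + 29*(-1/2001))*(-3491583) = (-443550 - 1/69)*(-3491583) = -30604951/69*(-3491583) = 35619908875811/23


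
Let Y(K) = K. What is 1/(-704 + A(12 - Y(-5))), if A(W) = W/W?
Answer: -1/703 ≈ -0.0014225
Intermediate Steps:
A(W) = 1
1/(-704 + A(12 - Y(-5))) = 1/(-704 + 1) = 1/(-703) = -1/703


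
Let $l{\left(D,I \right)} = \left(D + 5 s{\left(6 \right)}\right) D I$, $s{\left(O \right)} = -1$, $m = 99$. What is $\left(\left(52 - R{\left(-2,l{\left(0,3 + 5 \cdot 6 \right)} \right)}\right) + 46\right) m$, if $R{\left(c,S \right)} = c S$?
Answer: $9702$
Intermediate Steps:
$l{\left(D,I \right)} = D I \left(-5 + D\right)$ ($l{\left(D,I \right)} = \left(D + 5 \left(-1\right)\right) D I = \left(D - 5\right) D I = \left(-5 + D\right) D I = D \left(-5 + D\right) I = D I \left(-5 + D\right)$)
$R{\left(c,S \right)} = S c$
$\left(\left(52 - R{\left(-2,l{\left(0,3 + 5 \cdot 6 \right)} \right)}\right) + 46\right) m = \left(\left(52 - 0 \left(3 + 5 \cdot 6\right) \left(-5 + 0\right) \left(-2\right)\right) + 46\right) 99 = \left(\left(52 - 0 \left(3 + 30\right) \left(-5\right) \left(-2\right)\right) + 46\right) 99 = \left(\left(52 - 0 \cdot 33 \left(-5\right) \left(-2\right)\right) + 46\right) 99 = \left(\left(52 - 0 \left(-2\right)\right) + 46\right) 99 = \left(\left(52 - 0\right) + 46\right) 99 = \left(\left(52 + 0\right) + 46\right) 99 = \left(52 + 46\right) 99 = 98 \cdot 99 = 9702$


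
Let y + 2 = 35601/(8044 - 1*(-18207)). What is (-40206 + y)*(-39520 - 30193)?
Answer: 73579604147791/26251 ≈ 2.8029e+9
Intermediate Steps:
y = -16901/26251 (y = -2 + 35601/(8044 - 1*(-18207)) = -2 + 35601/(8044 + 18207) = -2 + 35601/26251 = -16901/26251 ≈ -0.64382)
(-40206 + y)*(-39520 - 30193) = (-40206 - 16901/26251)*(-39520 - 30193) = -1055464607/26251*(-69713) = 73579604147791/26251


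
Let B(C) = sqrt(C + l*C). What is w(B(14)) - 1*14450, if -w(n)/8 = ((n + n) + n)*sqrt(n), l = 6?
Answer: -14450 - 168*2**(3/4)*sqrt(7) ≈ -15198.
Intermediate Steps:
B(C) = sqrt(7)*sqrt(C) (B(C) = sqrt(C + 6*C) = sqrt(7*C) = sqrt(7)*sqrt(C))
w(n) = -24*n**(3/2) (w(n) = -8*((n + n) + n)*sqrt(n) = -8*(2*n + n)*sqrt(n) = -8*3*n*sqrt(n) = -24*n**(3/2))
w(B(14)) - 1*14450 = -24*7*2**(3/4)*sqrt(7) - 1*14450 = -24*7*2**(3/4)*sqrt(7) - 14450 = -168*2**(3/4)*sqrt(7) - 14450 = -14450 - 168*2**(3/4)*sqrt(7)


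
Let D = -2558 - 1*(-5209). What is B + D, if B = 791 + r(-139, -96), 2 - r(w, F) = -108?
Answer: 3552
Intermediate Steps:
r(w, F) = 110 (r(w, F) = 2 - 1*(-108) = 2 + 108 = 110)
D = 2651 (D = -2558 + 5209 = 2651)
B = 901 (B = 791 + 110 = 901)
B + D = 901 + 2651 = 3552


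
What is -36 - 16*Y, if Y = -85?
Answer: 1324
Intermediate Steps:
-36 - 16*Y = -36 - 16*(-85) = -36 + 1360 = 1324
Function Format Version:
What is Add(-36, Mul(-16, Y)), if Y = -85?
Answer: 1324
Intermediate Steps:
Add(-36, Mul(-16, Y)) = Add(-36, Mul(-16, -85)) = Add(-36, 1360) = 1324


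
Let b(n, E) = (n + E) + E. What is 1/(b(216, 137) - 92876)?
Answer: -1/92386 ≈ -1.0824e-5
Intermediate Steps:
b(n, E) = n + 2*E (b(n, E) = (E + n) + E = n + 2*E)
1/(b(216, 137) - 92876) = 1/((216 + 2*137) - 92876) = 1/((216 + 274) - 92876) = 1/(490 - 92876) = 1/(-92386) = -1/92386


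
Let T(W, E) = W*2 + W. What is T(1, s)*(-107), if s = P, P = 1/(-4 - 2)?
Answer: -321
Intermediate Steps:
P = -⅙ (P = 1/(-6) = -⅙ ≈ -0.16667)
s = -⅙ ≈ -0.16667
T(W, E) = 3*W (T(W, E) = 2*W + W = 3*W)
T(1, s)*(-107) = (3*1)*(-107) = 3*(-107) = -321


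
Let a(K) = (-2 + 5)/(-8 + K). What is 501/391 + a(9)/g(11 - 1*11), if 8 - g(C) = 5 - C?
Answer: 892/391 ≈ 2.2813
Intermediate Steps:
g(C) = 3 + C (g(C) = 8 - (5 - C) = 8 + (-5 + C) = 3 + C)
a(K) = 3/(-8 + K)
501/391 + a(9)/g(11 - 1*11) = 501/391 + (3/(-8 + 9))/(3 + (11 - 1*11)) = 501*(1/391) + (3/1)/(3 + (11 - 11)) = 501/391 + (3*1)/(3 + 0) = 501/391 + 3/3 = 501/391 + 3*(1/3) = 501/391 + 1 = 892/391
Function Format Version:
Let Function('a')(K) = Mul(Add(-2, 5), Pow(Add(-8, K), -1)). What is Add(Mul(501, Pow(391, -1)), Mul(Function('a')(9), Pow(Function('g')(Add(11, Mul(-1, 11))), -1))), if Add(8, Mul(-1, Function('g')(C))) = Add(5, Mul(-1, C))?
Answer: Rational(892, 391) ≈ 2.2813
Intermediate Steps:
Function('g')(C) = Add(3, C) (Function('g')(C) = Add(8, Mul(-1, Add(5, Mul(-1, C)))) = Add(8, Add(-5, C)) = Add(3, C))
Function('a')(K) = Mul(3, Pow(Add(-8, K), -1))
Add(Mul(501, Pow(391, -1)), Mul(Function('a')(9), Pow(Function('g')(Add(11, Mul(-1, 11))), -1))) = Add(Mul(501, Pow(391, -1)), Mul(Mul(3, Pow(Add(-8, 9), -1)), Pow(Add(3, Add(11, Mul(-1, 11))), -1))) = Add(Mul(501, Rational(1, 391)), Mul(Mul(3, Pow(1, -1)), Pow(Add(3, Add(11, -11)), -1))) = Add(Rational(501, 391), Mul(Mul(3, 1), Pow(Add(3, 0), -1))) = Add(Rational(501, 391), Mul(3, Pow(3, -1))) = Add(Rational(501, 391), Mul(3, Rational(1, 3))) = Add(Rational(501, 391), 1) = Rational(892, 391)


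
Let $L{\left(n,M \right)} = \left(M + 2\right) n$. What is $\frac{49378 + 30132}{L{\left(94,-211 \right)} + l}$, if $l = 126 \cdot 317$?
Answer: $\frac{39755}{10148} \approx 3.9175$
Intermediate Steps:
$l = 39942$
$L{\left(n,M \right)} = n \left(2 + M\right)$ ($L{\left(n,M \right)} = \left(2 + M\right) n = n \left(2 + M\right)$)
$\frac{49378 + 30132}{L{\left(94,-211 \right)} + l} = \frac{49378 + 30132}{94 \left(2 - 211\right) + 39942} = \frac{79510}{94 \left(-209\right) + 39942} = \frac{79510}{-19646 + 39942} = \frac{79510}{20296} = 79510 \cdot \frac{1}{20296} = \frac{39755}{10148}$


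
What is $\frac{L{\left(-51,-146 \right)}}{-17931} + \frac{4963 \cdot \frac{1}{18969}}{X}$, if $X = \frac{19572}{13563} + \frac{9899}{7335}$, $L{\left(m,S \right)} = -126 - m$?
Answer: $\frac{114179483259340}{1166617853799583} \approx 0.097872$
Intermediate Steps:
$X = \frac{30868973}{11053845}$ ($X = 19572 \cdot \frac{1}{13563} + 9899 \cdot \frac{1}{7335} = \frac{6524}{4521} + \frac{9899}{7335} = \frac{30868973}{11053845} \approx 2.7926$)
$\frac{L{\left(-51,-146 \right)}}{-17931} + \frac{4963 \cdot \frac{1}{18969}}{X} = \frac{-126 - -51}{-17931} + \frac{4963 \cdot \frac{1}{18969}}{\frac{30868973}{11053845}} = \left(-126 + 51\right) \left(- \frac{1}{17931}\right) + 4963 \cdot \frac{1}{18969} \cdot \frac{11053845}{30868973} = \left(-75\right) \left(- \frac{1}{17931}\right) + \frac{4963}{18969} \cdot \frac{11053845}{30868973} = \frac{25}{5977} + \frac{18286744245}{195184516279} = \frac{114179483259340}{1166617853799583}$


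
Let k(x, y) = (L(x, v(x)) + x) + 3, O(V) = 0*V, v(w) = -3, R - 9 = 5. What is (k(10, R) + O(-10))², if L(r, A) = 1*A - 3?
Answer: 49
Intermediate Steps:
R = 14 (R = 9 + 5 = 14)
O(V) = 0
L(r, A) = -3 + A (L(r, A) = A - 3 = -3 + A)
k(x, y) = -3 + x (k(x, y) = ((-3 - 3) + x) + 3 = (-6 + x) + 3 = -3 + x)
(k(10, R) + O(-10))² = ((-3 + 10) + 0)² = (7 + 0)² = 7² = 49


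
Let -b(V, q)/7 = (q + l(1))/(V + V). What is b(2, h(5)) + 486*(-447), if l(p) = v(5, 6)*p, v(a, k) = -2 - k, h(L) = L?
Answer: -868947/4 ≈ -2.1724e+5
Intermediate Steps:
l(p) = -8*p (l(p) = (-2 - 1*6)*p = (-2 - 6)*p = -8*p)
b(V, q) = -7*(-8 + q)/(2*V) (b(V, q) = -7*(q - 8*1)/(V + V) = -7*(q - 8)/(2*V) = -7*(-8 + q)*1/(2*V) = -7*(-8 + q)/(2*V))
b(2, h(5)) + 486*(-447) = (7/2)*(8 - 1*5)/2 + 486*(-447) = (7/2)*(½)*(8 - 5) - 217242 = (7/2)*(½)*3 - 217242 = 21/4 - 217242 = -868947/4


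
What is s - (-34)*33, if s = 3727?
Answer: 4849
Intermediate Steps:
s - (-34)*33 = 3727 - (-34)*33 = 3727 - 1*(-1122) = 3727 + 1122 = 4849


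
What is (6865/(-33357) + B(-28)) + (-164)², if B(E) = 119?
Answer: 901132490/33357 ≈ 27015.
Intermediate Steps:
(6865/(-33357) + B(-28)) + (-164)² = (6865/(-33357) + 119) + (-164)² = (6865*(-1/33357) + 119) + 26896 = (-6865/33357 + 119) + 26896 = 3962618/33357 + 26896 = 901132490/33357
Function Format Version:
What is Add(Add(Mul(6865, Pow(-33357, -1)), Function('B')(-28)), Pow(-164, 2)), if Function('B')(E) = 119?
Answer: Rational(901132490, 33357) ≈ 27015.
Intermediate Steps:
Add(Add(Mul(6865, Pow(-33357, -1)), Function('B')(-28)), Pow(-164, 2)) = Add(Add(Mul(6865, Pow(-33357, -1)), 119), Pow(-164, 2)) = Add(Add(Mul(6865, Rational(-1, 33357)), 119), 26896) = Add(Add(Rational(-6865, 33357), 119), 26896) = Add(Rational(3962618, 33357), 26896) = Rational(901132490, 33357)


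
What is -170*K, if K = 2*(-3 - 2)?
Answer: 1700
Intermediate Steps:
K = -10 (K = 2*(-5) = -10)
-170*K = -170*(-10) = 1700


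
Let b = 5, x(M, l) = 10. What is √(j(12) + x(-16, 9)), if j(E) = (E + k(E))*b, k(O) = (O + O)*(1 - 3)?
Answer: I*√170 ≈ 13.038*I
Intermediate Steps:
k(O) = -4*O (k(O) = (2*O)*(-2) = -4*O)
j(E) = -15*E (j(E) = (E - 4*E)*5 = -3*E*5 = -15*E)
√(j(12) + x(-16, 9)) = √(-15*12 + 10) = √(-180 + 10) = √(-170) = I*√170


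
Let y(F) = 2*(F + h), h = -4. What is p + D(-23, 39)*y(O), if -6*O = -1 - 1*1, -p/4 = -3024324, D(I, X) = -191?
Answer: 36296090/3 ≈ 1.2099e+7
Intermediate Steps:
p = 12097296 (p = -4*(-3024324) = 12097296)
O = 1/3 (O = -(-1 - 1*1)/6 = -(-1 - 1)/6 = -1/6*(-2) = 1/3 ≈ 0.33333)
y(F) = -8 + 2*F (y(F) = 2*(F - 4) = 2*(-4 + F) = -8 + 2*F)
p + D(-23, 39)*y(O) = 12097296 - 191*(-8 + 2*(1/3)) = 12097296 - 191*(-8 + 2/3) = 12097296 - 191*(-22/3) = 12097296 + 4202/3 = 36296090/3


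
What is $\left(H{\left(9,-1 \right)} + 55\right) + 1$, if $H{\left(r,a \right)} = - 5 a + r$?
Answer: $70$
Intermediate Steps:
$H{\left(r,a \right)} = r - 5 a$
$\left(H{\left(9,-1 \right)} + 55\right) + 1 = \left(\left(9 - -5\right) + 55\right) + 1 = \left(\left(9 + 5\right) + 55\right) + 1 = \left(14 + 55\right) + 1 = 69 + 1 = 70$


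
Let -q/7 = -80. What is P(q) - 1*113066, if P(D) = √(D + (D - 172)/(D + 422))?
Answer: -113066 + 11*√1116534/491 ≈ -1.1304e+5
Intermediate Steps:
q = 560 (q = -7*(-80) = 560)
P(D) = √(D + (-172 + D)/(422 + D))
P(q) - 1*113066 = √((-172 + 560 + 560*(422 + 560))/(422 + 560)) - 1*113066 = √((-172 + 560 + 560*982)/982) - 113066 = √((-172 + 560 + 549920)/982) - 113066 = √((1/982)*550308) - 113066 = √(275154/491) - 113066 = 11*√1116534/491 - 113066 = -113066 + 11*√1116534/491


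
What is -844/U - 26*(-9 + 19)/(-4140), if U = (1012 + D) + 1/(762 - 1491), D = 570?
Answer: -112369531/238728339 ≈ -0.47070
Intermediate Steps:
U = 1153277/729 (U = (1012 + 570) + 1/(762 - 1491) = 1582 + 1/(-729) = 1582 - 1/729 = 1153277/729 ≈ 1582.0)
-844/U - 26*(-9 + 19)/(-4140) = -844/1153277/729 - 26*(-9 + 19)/(-4140) = -844*729/1153277 - 26*10*(-1/4140) = -615276/1153277 - 260*(-1/4140) = -615276/1153277 + 13/207 = -112369531/238728339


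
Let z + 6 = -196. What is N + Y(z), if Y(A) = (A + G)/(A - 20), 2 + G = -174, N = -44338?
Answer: -1640443/37 ≈ -44336.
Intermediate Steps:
G = -176 (G = -2 - 174 = -176)
z = -202 (z = -6 - 196 = -202)
Y(A) = (-176 + A)/(-20 + A) (Y(A) = (A - 176)/(A - 20) = (-176 + A)/(-20 + A))
N + Y(z) = -44338 + (-176 - 202)/(-20 - 202) = -44338 - 378/(-222) = -44338 - 1/222*(-378) = -44338 + 63/37 = -1640443/37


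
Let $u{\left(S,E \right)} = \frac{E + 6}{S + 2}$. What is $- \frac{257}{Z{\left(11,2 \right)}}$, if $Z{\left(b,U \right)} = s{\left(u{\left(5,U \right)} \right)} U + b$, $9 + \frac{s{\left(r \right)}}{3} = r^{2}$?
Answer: $\frac{12593}{1723} \approx 7.3088$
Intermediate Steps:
$u{\left(S,E \right)} = \frac{6 + E}{2 + S}$
$s{\left(r \right)} = -27 + 3 r^{2}$
$Z{\left(b,U \right)} = b + U \left(-27 + 3 \left(\frac{6}{7} + \frac{U}{7}\right)^{2}\right)$ ($Z{\left(b,U \right)} = \left(-27 + 3 \left(\frac{6 + U}{2 + 5}\right)^{2}\right) U + b = \left(-27 + 3 \left(\frac{6 + U}{7}\right)^{2}\right) U + b = \left(-27 + 3 \left(\frac{6}{7} + \frac{U}{7}\right)^{2}\right) U + b = U \left(-27 + 3 \left(\frac{6}{7} + \frac{U}{7}\right)^{2}\right) + b = b + U \left(-27 + 3 \left(\frac{6}{7} + \frac{U}{7}\right)^{2}\right)$)
$- \frac{257}{Z{\left(11,2 \right)}} = - \frac{257}{11 + \frac{3}{49} \cdot 2 \left(-441 + \left(6 + 2\right)^{2}\right)} = - \frac{257}{11 + \frac{3}{49} \cdot 2 \left(-441 + 8^{2}\right)} = - \frac{257}{11 + \frac{3}{49} \cdot 2 \left(-441 + 64\right)} = - \frac{257}{11 + \frac{3}{49} \cdot 2 \left(-377\right)} = - \frac{257}{11 - \frac{2262}{49}} = - \frac{257}{- \frac{1723}{49}} = \left(-257\right) \left(- \frac{49}{1723}\right) = \frac{12593}{1723}$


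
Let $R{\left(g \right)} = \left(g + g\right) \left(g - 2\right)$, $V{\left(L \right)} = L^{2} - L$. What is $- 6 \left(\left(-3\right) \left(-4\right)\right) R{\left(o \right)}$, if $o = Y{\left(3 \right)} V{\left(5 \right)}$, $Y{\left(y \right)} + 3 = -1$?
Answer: $-944640$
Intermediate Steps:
$Y{\left(y \right)} = -4$ ($Y{\left(y \right)} = -3 - 1 = -4$)
$o = -80$ ($o = - 4 \cdot 5 \left(-1 + 5\right) = - 4 \cdot 5 \cdot 4 = \left(-4\right) 20 = -80$)
$R{\left(g \right)} = 2 g \left(-2 + g\right)$
$- 6 \left(\left(-3\right) \left(-4\right)\right) R{\left(o \right)} = - 6 \left(\left(-3\right) \left(-4\right)\right) 2 \left(-80\right) \left(-2 - 80\right) = \left(-6\right) 12 \cdot 2 \left(-80\right) \left(-82\right) = \left(-72\right) 13120 = -944640$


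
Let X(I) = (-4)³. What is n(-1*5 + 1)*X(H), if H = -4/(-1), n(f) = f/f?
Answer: -64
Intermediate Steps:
n(f) = 1
H = 4 (H = -4*(-1) = 4)
X(I) = -64
n(-1*5 + 1)*X(H) = 1*(-64) = -64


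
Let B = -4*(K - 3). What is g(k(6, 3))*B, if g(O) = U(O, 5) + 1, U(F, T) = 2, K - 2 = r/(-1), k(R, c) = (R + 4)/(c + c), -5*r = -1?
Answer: 72/5 ≈ 14.400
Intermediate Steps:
r = 1/5 (r = -1/5*(-1) = 1/5 ≈ 0.20000)
k(R, c) = (4 + R)/(2*c) (k(R, c) = (4 + R)/((2*c)) = (4 + R)*(1/(2*c)) = (4 + R)/(2*c))
K = 9/5 (K = 2 + (1/5)/(-1) = 2 + (1/5)*(-1) = 2 - 1/5 = 9/5 ≈ 1.8000)
g(O) = 3 (g(O) = 2 + 1 = 3)
B = 24/5 (B = -4*(9/5 - 3) = -4*(-6/5) = 24/5 ≈ 4.8000)
g(k(6, 3))*B = 3*(24/5) = 72/5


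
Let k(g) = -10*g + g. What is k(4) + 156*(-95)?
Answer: -14856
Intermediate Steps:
k(g) = -9*g
k(4) + 156*(-95) = -9*4 + 156*(-95) = -36 - 14820 = -14856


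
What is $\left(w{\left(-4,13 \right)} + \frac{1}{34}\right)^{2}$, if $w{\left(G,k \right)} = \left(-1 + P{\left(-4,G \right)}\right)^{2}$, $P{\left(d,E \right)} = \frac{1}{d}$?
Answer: $\frac{187489}{73984} \approx 2.5342$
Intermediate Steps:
$w{\left(G,k \right)} = \frac{25}{16}$ ($w{\left(G,k \right)} = \left(-1 + \frac{1}{-4}\right)^{2} = \left(-1 - \frac{1}{4}\right)^{2} = \left(- \frac{5}{4}\right)^{2} = \frac{25}{16}$)
$\left(w{\left(-4,13 \right)} + \frac{1}{34}\right)^{2} = \left(\frac{25}{16} + \frac{1}{34}\right)^{2} = \left(\frac{433}{272}\right)^{2} = \frac{187489}{73984}$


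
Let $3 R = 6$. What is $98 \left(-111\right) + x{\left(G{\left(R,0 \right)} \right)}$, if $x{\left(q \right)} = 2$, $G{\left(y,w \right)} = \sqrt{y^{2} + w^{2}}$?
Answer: $-10876$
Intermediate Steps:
$R = 2$ ($R = \frac{1}{3} \cdot 6 = 2$)
$G{\left(y,w \right)} = \sqrt{w^{2} + y^{2}}$
$98 \left(-111\right) + x{\left(G{\left(R,0 \right)} \right)} = 98 \left(-111\right) + 2 = -10878 + 2 = -10876$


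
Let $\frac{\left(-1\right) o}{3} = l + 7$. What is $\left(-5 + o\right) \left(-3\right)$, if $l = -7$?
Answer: $15$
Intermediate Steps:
$o = 0$ ($o = - 3 \left(-7 + 7\right) = \left(-3\right) 0 = 0$)
$\left(-5 + o\right) \left(-3\right) = \left(-5 + 0\right) \left(-3\right) = \left(-5\right) \left(-3\right) = 15$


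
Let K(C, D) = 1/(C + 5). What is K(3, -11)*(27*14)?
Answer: 189/4 ≈ 47.250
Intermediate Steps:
K(C, D) = 1/(5 + C)
K(3, -11)*(27*14) = (27*14)/(5 + 3) = 378/8 = (1/8)*378 = 189/4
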